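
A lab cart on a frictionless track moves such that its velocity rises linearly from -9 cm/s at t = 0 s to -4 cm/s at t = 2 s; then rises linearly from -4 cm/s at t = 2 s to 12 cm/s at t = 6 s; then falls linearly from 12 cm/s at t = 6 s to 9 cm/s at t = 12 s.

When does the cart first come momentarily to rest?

t = 3 s

v changes sign on 2–6 s (from -4 to 12); the graph is linear there, so v = 0 at t = 2 + (4)·(6 − 2)/(12 − -4) = 3 s.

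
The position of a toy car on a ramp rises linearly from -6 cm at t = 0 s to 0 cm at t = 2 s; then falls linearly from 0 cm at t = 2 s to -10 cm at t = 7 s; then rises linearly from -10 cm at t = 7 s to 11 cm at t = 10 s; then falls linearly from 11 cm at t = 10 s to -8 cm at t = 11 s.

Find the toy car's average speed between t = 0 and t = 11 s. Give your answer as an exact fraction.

Average speed = (total path length)/(elapsed time); on a piecewise-linear x-t graph the path length is Σ|Δx|.
0–2 s: |Δx| = |0 − -6| = 6 cm
2–7 s: |Δx| = |-10 − 0| = 10 cm
7–10 s: |Δx| = |11 − -10| = 21 cm
10–11 s: |Δx| = |-8 − 11| = 19 cm
Total path = 56 cm; average speed = 56/11 = 56/11 cm/s.

56/11 cm/s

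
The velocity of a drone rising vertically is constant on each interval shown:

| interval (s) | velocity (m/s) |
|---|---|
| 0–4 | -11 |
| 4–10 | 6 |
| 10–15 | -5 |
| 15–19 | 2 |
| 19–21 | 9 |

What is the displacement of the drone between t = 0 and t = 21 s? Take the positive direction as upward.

-7 m

Net displacement equals the area under the velocity-time graph (areas below the axis count negative).
0–4 s: -11 × 4 = -44 m
4–10 s: 6 × 6 = 36 m
10–15 s: -5 × 5 = -25 m
15–19 s: 2 × 4 = 8 m
19–21 s: 9 × 2 = 18 m
Net displacement = -7 m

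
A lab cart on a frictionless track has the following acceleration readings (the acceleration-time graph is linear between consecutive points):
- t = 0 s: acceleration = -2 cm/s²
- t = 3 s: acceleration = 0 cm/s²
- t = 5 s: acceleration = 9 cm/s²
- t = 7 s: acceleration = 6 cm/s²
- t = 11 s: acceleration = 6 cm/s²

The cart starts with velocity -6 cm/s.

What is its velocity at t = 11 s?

39 cm/s

Δv equals the area under the a-t graph; then v = v₀ + Δv.
0–3 s: ½(-2 + 0)(3) = -3 cm/s
3–5 s: ½(0 + 9)(2) = 9 cm/s
5–7 s: ½(9 + 6)(2) = 15 cm/s
7–11 s: 6 × 4 = 24 cm/s
Δv = 45 cm/s, so v(11) = -6 + (45) = 39 cm/s.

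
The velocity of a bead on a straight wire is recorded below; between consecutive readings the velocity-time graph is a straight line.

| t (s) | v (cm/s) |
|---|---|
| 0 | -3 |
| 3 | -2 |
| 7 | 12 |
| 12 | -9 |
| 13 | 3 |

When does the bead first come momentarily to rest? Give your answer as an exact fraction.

t = 25/7 s

v changes sign on 3–7 s (from -2 to 12); the graph is linear there, so v = 0 at t = 3 + (2)·(7 − 3)/(12 − -2) = 25/7 s.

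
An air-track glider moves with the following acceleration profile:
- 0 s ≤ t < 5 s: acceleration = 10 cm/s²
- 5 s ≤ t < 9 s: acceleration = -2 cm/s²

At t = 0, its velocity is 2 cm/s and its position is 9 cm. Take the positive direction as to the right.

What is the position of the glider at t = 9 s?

336 cm

On each constant-a segment, Δv = aΔt and Δx = v₀Δt + ½aΔt²; chain segment to segment.
0–5 s: v starts 2 cm/s; Δx = 2·5 + ½·10·5² = 135 cm; v ends 52 cm/s.
5–9 s: v starts 52 cm/s; Δx = 52·4 + ½·-2·4² = 192 cm; v ends 44 cm/s.
x(9) = 9 + Σ Δx = 336 cm.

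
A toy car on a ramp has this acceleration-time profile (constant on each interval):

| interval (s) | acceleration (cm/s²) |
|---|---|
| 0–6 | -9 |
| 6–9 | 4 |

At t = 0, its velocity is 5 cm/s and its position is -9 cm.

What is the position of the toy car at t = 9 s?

On each constant-a segment, Δv = aΔt and Δx = v₀Δt + ½aΔt²; chain segment to segment.
0–6 s: v starts 5 cm/s; Δx = 5·6 + ½·-9·6² = -132 cm; v ends -49 cm/s.
6–9 s: v starts -49 cm/s; Δx = -49·3 + ½·4·3² = -129 cm; v ends -37 cm/s.
x(9) = -9 + Σ Δx = -270 cm.

-270 cm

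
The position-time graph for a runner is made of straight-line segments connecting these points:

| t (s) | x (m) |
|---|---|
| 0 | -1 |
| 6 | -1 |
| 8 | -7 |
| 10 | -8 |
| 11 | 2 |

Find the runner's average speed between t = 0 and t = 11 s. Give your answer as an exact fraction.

Average speed = (total path length)/(elapsed time); on a piecewise-linear x-t graph the path length is Σ|Δx|.
0–6 s: |Δx| = |-1 − -1| = 0 m
6–8 s: |Δx| = |-7 − -1| = 6 m
8–10 s: |Δx| = |-8 − -7| = 1 m
10–11 s: |Δx| = |2 − -8| = 10 m
Total path = 17 m; average speed = 17/11 = 17/11 m/s.

17/11 m/s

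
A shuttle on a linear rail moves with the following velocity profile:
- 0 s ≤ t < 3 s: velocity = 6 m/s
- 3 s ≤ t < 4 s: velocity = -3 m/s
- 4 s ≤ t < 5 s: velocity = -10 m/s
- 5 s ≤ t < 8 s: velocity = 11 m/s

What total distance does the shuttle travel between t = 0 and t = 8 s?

64 m

Total distance travelled is ∫|v| dt — sum the magnitudes of each area piece.
0–3 s: |6| × 3 = 18 m
3–4 s: |-3| × 1 = 3 m
4–5 s: |-10| × 1 = 10 m
5–8 s: |11| × 3 = 33 m
Total distance = 64 m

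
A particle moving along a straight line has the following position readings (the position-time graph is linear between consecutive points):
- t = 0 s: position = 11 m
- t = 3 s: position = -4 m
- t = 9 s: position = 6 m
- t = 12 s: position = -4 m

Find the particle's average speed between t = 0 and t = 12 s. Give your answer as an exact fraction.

Average speed = (total path length)/(elapsed time); on a piecewise-linear x-t graph the path length is Σ|Δx|.
0–3 s: |Δx| = |-4 − 11| = 15 m
3–9 s: |Δx| = |6 − -4| = 10 m
9–12 s: |Δx| = |-4 − 6| = 10 m
Total path = 35 m; average speed = 35/12 = 35/12 m/s.

35/12 m/s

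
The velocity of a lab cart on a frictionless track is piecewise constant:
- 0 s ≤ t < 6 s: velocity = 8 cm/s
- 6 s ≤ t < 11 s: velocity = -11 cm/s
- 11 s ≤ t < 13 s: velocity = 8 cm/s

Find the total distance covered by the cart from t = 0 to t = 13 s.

119 cm

Total distance travelled is ∫|v| dt — sum the magnitudes of each area piece.
0–6 s: |8| × 6 = 48 cm
6–11 s: |-11| × 5 = 55 cm
11–13 s: |8| × 2 = 16 cm
Total distance = 119 cm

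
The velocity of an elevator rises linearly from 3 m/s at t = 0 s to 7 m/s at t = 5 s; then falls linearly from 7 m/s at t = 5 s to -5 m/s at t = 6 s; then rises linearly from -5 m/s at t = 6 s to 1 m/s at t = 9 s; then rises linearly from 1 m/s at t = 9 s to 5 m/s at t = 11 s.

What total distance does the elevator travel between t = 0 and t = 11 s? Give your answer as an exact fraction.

487/12 m

Total distance travelled is ∫|v| dt — sum the magnitudes of each area piece.
0–5 s: |½(3 + 7)(5)| = 25 m
5–6 s: v = 0 at t = 67/12 s; triangle areas 49/24 + 25/24 = 37/12 m
6–9 s: v = 0 at t = 8.5 s; triangle areas 6.25 + 0.25 = 6.5 m
9–11 s: |½(1 + 5)(2)| = 6 m
Total distance = 487/12 m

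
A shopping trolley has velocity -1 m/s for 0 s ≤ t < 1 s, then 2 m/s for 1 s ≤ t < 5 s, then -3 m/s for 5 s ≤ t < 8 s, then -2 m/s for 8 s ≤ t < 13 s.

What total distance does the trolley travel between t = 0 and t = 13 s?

Total distance travelled is ∫|v| dt — sum the magnitudes of each area piece.
0–1 s: |-1| × 1 = 1 m
1–5 s: |2| × 4 = 8 m
5–8 s: |-3| × 3 = 9 m
8–13 s: |-2| × 5 = 10 m
Total distance = 28 m

28 m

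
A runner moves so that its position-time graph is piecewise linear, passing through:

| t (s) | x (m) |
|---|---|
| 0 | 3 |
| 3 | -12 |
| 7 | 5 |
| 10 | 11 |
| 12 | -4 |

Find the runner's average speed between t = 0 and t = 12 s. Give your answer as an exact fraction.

Average speed = (total path length)/(elapsed time); on a piecewise-linear x-t graph the path length is Σ|Δx|.
0–3 s: |Δx| = |-12 − 3| = 15 m
3–7 s: |Δx| = |5 − -12| = 17 m
7–10 s: |Δx| = |11 − 5| = 6 m
10–12 s: |Δx| = |-4 − 11| = 15 m
Total path = 53 m; average speed = 53/12 = 53/12 m/s.

53/12 m/s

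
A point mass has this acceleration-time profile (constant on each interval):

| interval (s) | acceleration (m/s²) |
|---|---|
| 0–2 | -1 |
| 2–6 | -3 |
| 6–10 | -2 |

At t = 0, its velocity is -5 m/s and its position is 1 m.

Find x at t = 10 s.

-155 m

On each constant-a segment, Δv = aΔt and Δx = v₀Δt + ½aΔt²; chain segment to segment.
0–2 s: v starts -5 m/s; Δx = -5·2 + ½·-1·2² = -12 m; v ends -7 m/s.
2–6 s: v starts -7 m/s; Δx = -7·4 + ½·-3·4² = -52 m; v ends -19 m/s.
6–10 s: v starts -19 m/s; Δx = -19·4 + ½·-2·4² = -92 m; v ends -27 m/s.
x(10) = 1 + Σ Δx = -155 m.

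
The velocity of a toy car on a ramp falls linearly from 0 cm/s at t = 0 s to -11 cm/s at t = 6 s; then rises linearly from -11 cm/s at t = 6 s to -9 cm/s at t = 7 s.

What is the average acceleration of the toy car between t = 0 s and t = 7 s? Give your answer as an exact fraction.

-9/7 cm/s²

Average acceleration = Δv/Δt = (-9 − 0)/(7 − 0) = -9/7 cm/s².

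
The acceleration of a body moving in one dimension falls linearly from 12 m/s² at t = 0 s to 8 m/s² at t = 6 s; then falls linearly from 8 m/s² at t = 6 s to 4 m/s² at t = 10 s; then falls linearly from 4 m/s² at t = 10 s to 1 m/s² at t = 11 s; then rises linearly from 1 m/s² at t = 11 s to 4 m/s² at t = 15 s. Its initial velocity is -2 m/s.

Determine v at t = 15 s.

94.5 m/s

Δv equals the area under the a-t graph; then v = v₀ + Δv.
0–6 s: ½(12 + 8)(6) = 60 m/s
6–10 s: ½(8 + 4)(4) = 24 m/s
10–11 s: ½(4 + 1)(1) = 2.5 m/s
11–15 s: ½(1 + 4)(4) = 10 m/s
Δv = 96.5 m/s, so v(15) = -2 + (96.5) = 94.5 m/s.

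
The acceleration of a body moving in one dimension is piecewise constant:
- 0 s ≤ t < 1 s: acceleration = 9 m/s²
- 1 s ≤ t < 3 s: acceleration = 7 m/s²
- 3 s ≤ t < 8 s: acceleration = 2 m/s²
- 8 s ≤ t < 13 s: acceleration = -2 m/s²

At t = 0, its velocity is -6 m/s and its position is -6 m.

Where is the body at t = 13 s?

232.5 m

On each constant-a segment, Δv = aΔt and Δx = v₀Δt + ½aΔt²; chain segment to segment.
0–1 s: v starts -6 m/s; Δx = -6·1 + ½·9·1² = -1.5 m; v ends 3 m/s.
1–3 s: v starts 3 m/s; Δx = 3·2 + ½·7·2² = 20 m; v ends 17 m/s.
3–8 s: v starts 17 m/s; Δx = 17·5 + ½·2·5² = 110 m; v ends 27 m/s.
8–13 s: v starts 27 m/s; Δx = 27·5 + ½·-2·5² = 110 m; v ends 17 m/s.
x(13) = -6 + Σ Δx = 232.5 m.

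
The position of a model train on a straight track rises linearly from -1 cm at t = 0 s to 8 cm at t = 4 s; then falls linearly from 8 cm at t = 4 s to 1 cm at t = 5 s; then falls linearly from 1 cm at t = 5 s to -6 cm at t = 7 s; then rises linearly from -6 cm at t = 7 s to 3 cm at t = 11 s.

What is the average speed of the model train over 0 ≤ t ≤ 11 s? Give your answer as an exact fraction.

Average speed = (total path length)/(elapsed time); on a piecewise-linear x-t graph the path length is Σ|Δx|.
0–4 s: |Δx| = |8 − -1| = 9 cm
4–5 s: |Δx| = |1 − 8| = 7 cm
5–7 s: |Δx| = |-6 − 1| = 7 cm
7–11 s: |Δx| = |3 − -6| = 9 cm
Total path = 32 cm; average speed = 32/11 = 32/11 cm/s.

32/11 cm/s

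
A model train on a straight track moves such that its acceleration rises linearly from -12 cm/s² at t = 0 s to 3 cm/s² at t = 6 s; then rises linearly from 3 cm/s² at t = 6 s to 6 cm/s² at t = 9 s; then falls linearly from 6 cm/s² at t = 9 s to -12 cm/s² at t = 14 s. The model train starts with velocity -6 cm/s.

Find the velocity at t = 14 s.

-34.5 cm/s

Δv equals the area under the a-t graph; then v = v₀ + Δv.
0–6 s: ½(-12 + 3)(6) = -27 cm/s
6–9 s: ½(3 + 6)(3) = 13.5 cm/s
9–14 s: ½(6 + -12)(5) = -15 cm/s
Δv = -28.5 cm/s, so v(14) = -6 + (-28.5) = -34.5 cm/s.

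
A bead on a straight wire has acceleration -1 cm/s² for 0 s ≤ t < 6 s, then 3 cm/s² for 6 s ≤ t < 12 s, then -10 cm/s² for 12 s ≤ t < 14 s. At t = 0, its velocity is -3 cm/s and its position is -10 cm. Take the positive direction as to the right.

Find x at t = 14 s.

On each constant-a segment, Δv = aΔt and Δx = v₀Δt + ½aΔt²; chain segment to segment.
0–6 s: v starts -3 cm/s; Δx = -3·6 + ½·-1·6² = -36 cm; v ends -9 cm/s.
6–12 s: v starts -9 cm/s; Δx = -9·6 + ½·3·6² = 0 cm; v ends 9 cm/s.
12–14 s: v starts 9 cm/s; Δx = 9·2 + ½·-10·2² = -2 cm; v ends -11 cm/s.
x(14) = -10 + Σ Δx = -48 cm.

-48 cm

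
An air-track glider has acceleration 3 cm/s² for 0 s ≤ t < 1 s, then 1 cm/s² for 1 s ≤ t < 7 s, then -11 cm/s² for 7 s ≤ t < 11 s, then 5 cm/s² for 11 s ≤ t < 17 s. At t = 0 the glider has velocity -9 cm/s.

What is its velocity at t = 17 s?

Δv equals the area under the a-t graph; then v = v₀ + Δv.
0–1 s: 3 × 1 = 3 cm/s
1–7 s: 1 × 6 = 6 cm/s
7–11 s: -11 × 4 = -44 cm/s
11–17 s: 5 × 6 = 30 cm/s
Δv = -5 cm/s, so v(17) = -9 + (-5) = -14 cm/s.

-14 cm/s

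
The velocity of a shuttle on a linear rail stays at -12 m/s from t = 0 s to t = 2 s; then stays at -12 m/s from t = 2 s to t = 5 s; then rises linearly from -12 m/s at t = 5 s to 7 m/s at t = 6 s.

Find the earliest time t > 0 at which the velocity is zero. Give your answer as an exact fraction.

v changes sign on 5–6 s (from -12 to 7); the graph is linear there, so v = 0 at t = 5 + (12)·(6 − 5)/(7 − -12) = 107/19 s.

t = 107/19 s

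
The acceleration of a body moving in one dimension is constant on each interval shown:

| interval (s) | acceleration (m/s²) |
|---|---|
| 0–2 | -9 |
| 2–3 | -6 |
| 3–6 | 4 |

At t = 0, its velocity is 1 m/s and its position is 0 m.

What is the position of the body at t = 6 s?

-87 m

On each constant-a segment, Δv = aΔt and Δx = v₀Δt + ½aΔt²; chain segment to segment.
0–2 s: v starts 1 m/s; Δx = 1·2 + ½·-9·2² = -16 m; v ends -17 m/s.
2–3 s: v starts -17 m/s; Δx = -17·1 + ½·-6·1² = -20 m; v ends -23 m/s.
3–6 s: v starts -23 m/s; Δx = -23·3 + ½·4·3² = -51 m; v ends -11 m/s.
x(6) = 0 + Σ Δx = -87 m.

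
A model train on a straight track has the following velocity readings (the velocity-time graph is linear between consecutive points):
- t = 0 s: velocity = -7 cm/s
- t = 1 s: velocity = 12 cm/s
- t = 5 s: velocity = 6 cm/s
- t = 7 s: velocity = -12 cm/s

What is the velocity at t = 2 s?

On 1–5 s the graph is linear from 12 to 6 cm/s: v(2) = 12 + (6 − 12)·(2 − 1)/(5 − 1) = 10.5 cm/s.

10.5 cm/s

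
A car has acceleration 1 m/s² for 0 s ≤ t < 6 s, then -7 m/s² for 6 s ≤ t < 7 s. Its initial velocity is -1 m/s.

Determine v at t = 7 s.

-2 m/s

Δv equals the area under the a-t graph; then v = v₀ + Δv.
0–6 s: 1 × 6 = 6 m/s
6–7 s: -7 × 1 = -7 m/s
Δv = -1 m/s, so v(7) = -1 + (-1) = -2 m/s.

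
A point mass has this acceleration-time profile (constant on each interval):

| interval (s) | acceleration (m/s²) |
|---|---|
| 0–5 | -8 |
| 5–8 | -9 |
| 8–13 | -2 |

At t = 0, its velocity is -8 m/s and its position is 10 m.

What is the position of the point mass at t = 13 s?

-714.5 m

On each constant-a segment, Δv = aΔt and Δx = v₀Δt + ½aΔt²; chain segment to segment.
0–5 s: v starts -8 m/s; Δx = -8·5 + ½·-8·5² = -140 m; v ends -48 m/s.
5–8 s: v starts -48 m/s; Δx = -48·3 + ½·-9·3² = -184.5 m; v ends -75 m/s.
8–13 s: v starts -75 m/s; Δx = -75·5 + ½·-2·5² = -400 m; v ends -85 m/s.
x(13) = 10 + Σ Δx = -714.5 m.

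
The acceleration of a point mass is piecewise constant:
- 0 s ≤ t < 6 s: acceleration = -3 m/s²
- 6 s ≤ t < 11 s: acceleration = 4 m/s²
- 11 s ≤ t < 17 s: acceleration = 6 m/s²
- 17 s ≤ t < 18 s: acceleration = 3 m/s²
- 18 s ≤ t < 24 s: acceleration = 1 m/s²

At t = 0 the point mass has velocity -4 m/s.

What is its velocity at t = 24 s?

Δv equals the area under the a-t graph; then v = v₀ + Δv.
0–6 s: -3 × 6 = -18 m/s
6–11 s: 4 × 5 = 20 m/s
11–17 s: 6 × 6 = 36 m/s
17–18 s: 3 × 1 = 3 m/s
18–24 s: 1 × 6 = 6 m/s
Δv = 47 m/s, so v(24) = -4 + (47) = 43 m/s.

43 m/s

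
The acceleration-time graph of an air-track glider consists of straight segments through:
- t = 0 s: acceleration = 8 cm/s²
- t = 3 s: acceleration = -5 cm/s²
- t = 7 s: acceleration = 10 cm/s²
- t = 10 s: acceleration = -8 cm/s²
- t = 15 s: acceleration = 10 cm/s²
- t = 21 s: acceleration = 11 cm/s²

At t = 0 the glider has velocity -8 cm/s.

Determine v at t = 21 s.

Δv equals the area under the a-t graph; then v = v₀ + Δv.
0–3 s: ½(8 + -5)(3) = 4.5 cm/s
3–7 s: ½(-5 + 10)(4) = 10 cm/s
7–10 s: ½(10 + -8)(3) = 3 cm/s
10–15 s: ½(-8 + 10)(5) = 5 cm/s
15–21 s: ½(10 + 11)(6) = 63 cm/s
Δv = 85.5 cm/s, so v(21) = -8 + (85.5) = 77.5 cm/s.

77.5 cm/s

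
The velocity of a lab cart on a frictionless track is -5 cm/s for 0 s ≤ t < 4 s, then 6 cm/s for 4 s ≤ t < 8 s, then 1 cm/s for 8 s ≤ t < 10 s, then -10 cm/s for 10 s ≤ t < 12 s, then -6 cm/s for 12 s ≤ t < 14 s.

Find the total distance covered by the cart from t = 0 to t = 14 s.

Total distance travelled is ∫|v| dt — sum the magnitudes of each area piece.
0–4 s: |-5| × 4 = 20 cm
4–8 s: |6| × 4 = 24 cm
8–10 s: |1| × 2 = 2 cm
10–12 s: |-10| × 2 = 20 cm
12–14 s: |-6| × 2 = 12 cm
Total distance = 78 cm

78 cm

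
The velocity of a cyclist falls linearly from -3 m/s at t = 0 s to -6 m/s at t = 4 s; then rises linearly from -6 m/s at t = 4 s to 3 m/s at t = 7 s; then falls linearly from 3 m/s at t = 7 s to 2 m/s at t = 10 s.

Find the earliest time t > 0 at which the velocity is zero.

t = 6 s

v changes sign on 4–7 s (from -6 to 3); the graph is linear there, so v = 0 at t = 4 + (6)·(7 − 4)/(3 − -6) = 6 s.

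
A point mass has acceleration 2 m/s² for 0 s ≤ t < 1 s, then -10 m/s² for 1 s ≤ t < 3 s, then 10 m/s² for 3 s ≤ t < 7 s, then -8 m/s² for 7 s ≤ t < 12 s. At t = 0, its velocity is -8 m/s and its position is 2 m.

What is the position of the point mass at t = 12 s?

-91 m

On each constant-a segment, Δv = aΔt and Δx = v₀Δt + ½aΔt²; chain segment to segment.
0–1 s: v starts -8 m/s; Δx = -8·1 + ½·2·1² = -7 m; v ends -6 m/s.
1–3 s: v starts -6 m/s; Δx = -6·2 + ½·-10·2² = -32 m; v ends -26 m/s.
3–7 s: v starts -26 m/s; Δx = -26·4 + ½·10·4² = -24 m; v ends 14 m/s.
7–12 s: v starts 14 m/s; Δx = 14·5 + ½·-8·5² = -30 m; v ends -26 m/s.
x(12) = 2 + Σ Δx = -91 m.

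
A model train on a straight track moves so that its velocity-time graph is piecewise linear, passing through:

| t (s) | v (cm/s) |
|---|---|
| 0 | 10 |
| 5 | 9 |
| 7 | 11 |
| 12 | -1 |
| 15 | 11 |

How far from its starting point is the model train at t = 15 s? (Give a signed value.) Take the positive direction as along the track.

107.5 cm

Net displacement equals the area under the velocity-time graph (areas below the axis count negative).
0–5 s: ½(10 + 9)(5) = 47.5 cm
5–7 s: ½(9 + 11)(2) = 20 cm
7–12 s: ½(11 + -1)(5) = 25 cm
12–15 s: ½(-1 + 11)(3) = 15 cm
Net displacement = 107.5 cm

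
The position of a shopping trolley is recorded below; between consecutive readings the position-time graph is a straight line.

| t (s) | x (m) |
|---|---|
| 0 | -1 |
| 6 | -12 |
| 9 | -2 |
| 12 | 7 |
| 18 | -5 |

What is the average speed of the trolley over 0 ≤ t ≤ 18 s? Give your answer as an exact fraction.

7/3 m/s

Average speed = (total path length)/(elapsed time); on a piecewise-linear x-t graph the path length is Σ|Δx|.
0–6 s: |Δx| = |-12 − -1| = 11 m
6–9 s: |Δx| = |-2 − -12| = 10 m
9–12 s: |Δx| = |7 − -2| = 9 m
12–18 s: |Δx| = |-5 − 7| = 12 m
Total path = 42 m; average speed = 42/18 = 7/3 m/s.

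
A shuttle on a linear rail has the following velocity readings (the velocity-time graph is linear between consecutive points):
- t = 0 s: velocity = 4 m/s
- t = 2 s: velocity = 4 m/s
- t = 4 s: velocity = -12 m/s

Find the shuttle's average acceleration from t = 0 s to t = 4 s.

-4 m/s²

Average acceleration = Δv/Δt = (-12 − 4)/(4 − 0) = -4 m/s².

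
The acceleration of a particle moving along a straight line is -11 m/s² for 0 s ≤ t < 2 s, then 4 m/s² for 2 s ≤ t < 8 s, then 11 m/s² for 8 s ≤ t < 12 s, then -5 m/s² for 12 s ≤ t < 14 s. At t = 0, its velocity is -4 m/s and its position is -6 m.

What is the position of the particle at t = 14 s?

34 m

On each constant-a segment, Δv = aΔt and Δx = v₀Δt + ½aΔt²; chain segment to segment.
0–2 s: v starts -4 m/s; Δx = -4·2 + ½·-11·2² = -30 m; v ends -26 m/s.
2–8 s: v starts -26 m/s; Δx = -26·6 + ½·4·6² = -84 m; v ends -2 m/s.
8–12 s: v starts -2 m/s; Δx = -2·4 + ½·11·4² = 80 m; v ends 42 m/s.
12–14 s: v starts 42 m/s; Δx = 42·2 + ½·-5·2² = 74 m; v ends 32 m/s.
x(14) = -6 + Σ Δx = 34 m.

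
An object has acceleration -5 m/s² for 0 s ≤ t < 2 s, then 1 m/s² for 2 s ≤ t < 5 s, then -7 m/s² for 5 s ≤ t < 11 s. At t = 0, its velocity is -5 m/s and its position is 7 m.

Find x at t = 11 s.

-251.5 m

On each constant-a segment, Δv = aΔt and Δx = v₀Δt + ½aΔt²; chain segment to segment.
0–2 s: v starts -5 m/s; Δx = -5·2 + ½·-5·2² = -20 m; v ends -15 m/s.
2–5 s: v starts -15 m/s; Δx = -15·3 + ½·1·3² = -40.5 m; v ends -12 m/s.
5–11 s: v starts -12 m/s; Δx = -12·6 + ½·-7·6² = -198 m; v ends -54 m/s.
x(11) = 7 + Σ Δx = -251.5 m.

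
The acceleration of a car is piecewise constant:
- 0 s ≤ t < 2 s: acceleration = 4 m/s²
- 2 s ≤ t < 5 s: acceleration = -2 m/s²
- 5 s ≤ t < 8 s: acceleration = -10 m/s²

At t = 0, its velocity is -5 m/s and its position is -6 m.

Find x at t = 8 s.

On each constant-a segment, Δv = aΔt and Δx = v₀Δt + ½aΔt²; chain segment to segment.
0–2 s: v starts -5 m/s; Δx = -5·2 + ½·4·2² = -2 m; v ends 3 m/s.
2–5 s: v starts 3 m/s; Δx = 3·3 + ½·-2·3² = 0 m; v ends -3 m/s.
5–8 s: v starts -3 m/s; Δx = -3·3 + ½·-10·3² = -54 m; v ends -33 m/s.
x(8) = -6 + Σ Δx = -62 m.

-62 m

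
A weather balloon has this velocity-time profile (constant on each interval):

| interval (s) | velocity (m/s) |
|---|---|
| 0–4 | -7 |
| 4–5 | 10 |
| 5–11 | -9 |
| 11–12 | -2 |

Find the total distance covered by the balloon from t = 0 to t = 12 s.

94 m

Distance (not displacement) is the total path length: add the absolute areas under v-t.
0–4 s: |-7| × 4 = 28 m
4–5 s: |10| × 1 = 10 m
5–11 s: |-9| × 6 = 54 m
11–12 s: |-2| × 1 = 2 m
Total distance = 94 m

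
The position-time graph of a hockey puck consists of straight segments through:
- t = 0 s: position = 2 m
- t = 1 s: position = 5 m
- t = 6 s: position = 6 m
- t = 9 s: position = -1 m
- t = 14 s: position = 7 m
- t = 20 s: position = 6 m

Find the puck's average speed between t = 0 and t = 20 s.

Average speed = (total path length)/(elapsed time); on a piecewise-linear x-t graph the path length is Σ|Δx|.
0–1 s: |Δx| = |5 − 2| = 3 m
1–6 s: |Δx| = |6 − 5| = 1 m
6–9 s: |Δx| = |-1 − 6| = 7 m
9–14 s: |Δx| = |7 − -1| = 8 m
14–20 s: |Δx| = |6 − 7| = 1 m
Total path = 20 m; average speed = 20/20 = 1 m/s.

1 m/s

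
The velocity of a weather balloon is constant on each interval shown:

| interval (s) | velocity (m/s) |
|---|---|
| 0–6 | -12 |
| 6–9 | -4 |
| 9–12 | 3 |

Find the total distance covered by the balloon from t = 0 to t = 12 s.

Distance (not displacement) is the total path length: add the absolute areas under v-t.
0–6 s: |-12| × 6 = 72 m
6–9 s: |-4| × 3 = 12 m
9–12 s: |3| × 3 = 9 m
Total distance = 93 m

93 m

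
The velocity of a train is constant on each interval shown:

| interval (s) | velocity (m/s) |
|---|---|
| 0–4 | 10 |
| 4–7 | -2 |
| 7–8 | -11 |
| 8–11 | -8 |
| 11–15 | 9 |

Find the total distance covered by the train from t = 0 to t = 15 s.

Distance (not displacement) is the total path length: add the absolute areas under v-t.
0–4 s: |10| × 4 = 40 m
4–7 s: |-2| × 3 = 6 m
7–8 s: |-11| × 1 = 11 m
8–11 s: |-8| × 3 = 24 m
11–15 s: |9| × 4 = 36 m
Total distance = 117 m

117 m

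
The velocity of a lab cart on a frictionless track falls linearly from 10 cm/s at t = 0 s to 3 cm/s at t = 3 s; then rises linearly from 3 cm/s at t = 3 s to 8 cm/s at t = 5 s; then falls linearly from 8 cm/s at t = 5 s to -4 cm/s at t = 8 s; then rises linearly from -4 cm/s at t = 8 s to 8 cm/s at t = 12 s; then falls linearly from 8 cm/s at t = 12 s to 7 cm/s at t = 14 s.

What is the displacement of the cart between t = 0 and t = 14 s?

Net displacement equals the area under the velocity-time graph (areas below the axis count negative).
0–3 s: ½(10 + 3)(3) = 19.5 cm
3–5 s: ½(3 + 8)(2) = 11 cm
5–8 s: ½(8 + -4)(3) = 6 cm
8–12 s: ½(-4 + 8)(4) = 8 cm
12–14 s: ½(8 + 7)(2) = 15 cm
Net displacement = 59.5 cm

59.5 cm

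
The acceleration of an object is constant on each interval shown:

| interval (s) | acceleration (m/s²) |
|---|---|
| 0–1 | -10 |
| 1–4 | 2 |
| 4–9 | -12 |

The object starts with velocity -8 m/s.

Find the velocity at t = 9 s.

Δv equals the area under the a-t graph; then v = v₀ + Δv.
0–1 s: -10 × 1 = -10 m/s
1–4 s: 2 × 3 = 6 m/s
4–9 s: -12 × 5 = -60 m/s
Δv = -64 m/s, so v(9) = -8 + (-64) = -72 m/s.

-72 m/s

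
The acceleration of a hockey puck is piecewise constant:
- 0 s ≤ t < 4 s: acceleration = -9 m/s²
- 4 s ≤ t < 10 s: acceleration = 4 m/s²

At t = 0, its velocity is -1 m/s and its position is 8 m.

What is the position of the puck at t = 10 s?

-218 m

On each constant-a segment, Δv = aΔt and Δx = v₀Δt + ½aΔt²; chain segment to segment.
0–4 s: v starts -1 m/s; Δx = -1·4 + ½·-9·4² = -76 m; v ends -37 m/s.
4–10 s: v starts -37 m/s; Δx = -37·6 + ½·4·6² = -150 m; v ends -13 m/s.
x(10) = 8 + Σ Δx = -218 m.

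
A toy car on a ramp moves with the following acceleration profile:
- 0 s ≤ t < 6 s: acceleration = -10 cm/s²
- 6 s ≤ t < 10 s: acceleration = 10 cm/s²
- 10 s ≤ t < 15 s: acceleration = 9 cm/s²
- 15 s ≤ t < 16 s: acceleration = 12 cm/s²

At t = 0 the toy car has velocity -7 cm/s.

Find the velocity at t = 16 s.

30 cm/s

Δv equals the area under the a-t graph; then v = v₀ + Δv.
0–6 s: -10 × 6 = -60 cm/s
6–10 s: 10 × 4 = 40 cm/s
10–15 s: 9 × 5 = 45 cm/s
15–16 s: 12 × 1 = 12 cm/s
Δv = 37 cm/s, so v(16) = -7 + (37) = 30 cm/s.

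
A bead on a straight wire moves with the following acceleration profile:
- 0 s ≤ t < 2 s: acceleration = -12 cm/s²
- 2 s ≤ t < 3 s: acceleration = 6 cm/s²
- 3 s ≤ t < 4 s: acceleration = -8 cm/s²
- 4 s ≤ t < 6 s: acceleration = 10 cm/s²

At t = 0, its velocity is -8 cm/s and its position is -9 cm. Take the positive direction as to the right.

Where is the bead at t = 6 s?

On each constant-a segment, Δv = aΔt and Δx = v₀Δt + ½aΔt²; chain segment to segment.
0–2 s: v starts -8 cm/s; Δx = -8·2 + ½·-12·2² = -40 cm; v ends -32 cm/s.
2–3 s: v starts -32 cm/s; Δx = -32·1 + ½·6·1² = -29 cm; v ends -26 cm/s.
3–4 s: v starts -26 cm/s; Δx = -26·1 + ½·-8·1² = -30 cm; v ends -34 cm/s.
4–6 s: v starts -34 cm/s; Δx = -34·2 + ½·10·2² = -48 cm; v ends -14 cm/s.
x(6) = -9 + Σ Δx = -156 cm.

-156 cm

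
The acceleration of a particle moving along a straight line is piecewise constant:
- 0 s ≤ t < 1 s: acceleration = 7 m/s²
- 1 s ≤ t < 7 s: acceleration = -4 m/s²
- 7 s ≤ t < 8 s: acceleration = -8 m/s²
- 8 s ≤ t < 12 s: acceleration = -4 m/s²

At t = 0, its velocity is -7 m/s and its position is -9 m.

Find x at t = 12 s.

On each constant-a segment, Δv = aΔt and Δx = v₀Δt + ½aΔt²; chain segment to segment.
0–1 s: v starts -7 m/s; Δx = -7·1 + ½·7·1² = -3.5 m; v ends 0 m/s.
1–7 s: v starts 0 m/s; Δx = 0·6 + ½·-4·6² = -72 m; v ends -24 m/s.
7–8 s: v starts -24 m/s; Δx = -24·1 + ½·-8·1² = -28 m; v ends -32 m/s.
8–12 s: v starts -32 m/s; Δx = -32·4 + ½·-4·4² = -160 m; v ends -48 m/s.
x(12) = -9 + Σ Δx = -272.5 m.

-272.5 m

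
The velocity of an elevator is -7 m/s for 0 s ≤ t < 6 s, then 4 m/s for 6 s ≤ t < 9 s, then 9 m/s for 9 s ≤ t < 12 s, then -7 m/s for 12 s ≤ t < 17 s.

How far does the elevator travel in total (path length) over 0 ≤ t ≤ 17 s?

Distance (not displacement) is the total path length: add the absolute areas under v-t.
0–6 s: |-7| × 6 = 42 m
6–9 s: |4| × 3 = 12 m
9–12 s: |9| × 3 = 27 m
12–17 s: |-7| × 5 = 35 m
Total distance = 116 m

116 m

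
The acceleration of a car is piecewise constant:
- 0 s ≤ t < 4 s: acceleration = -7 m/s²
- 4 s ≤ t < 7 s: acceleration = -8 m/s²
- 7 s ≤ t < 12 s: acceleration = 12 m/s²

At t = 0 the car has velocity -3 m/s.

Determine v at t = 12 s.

5 m/s

Δv equals the area under the a-t graph; then v = v₀ + Δv.
0–4 s: -7 × 4 = -28 m/s
4–7 s: -8 × 3 = -24 m/s
7–12 s: 12 × 5 = 60 m/s
Δv = 8 m/s, so v(12) = -3 + (8) = 5 m/s.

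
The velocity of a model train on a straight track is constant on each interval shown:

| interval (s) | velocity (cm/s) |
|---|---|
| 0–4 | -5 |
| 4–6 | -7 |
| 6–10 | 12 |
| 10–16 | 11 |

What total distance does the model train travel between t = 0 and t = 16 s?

Total distance travelled is ∫|v| dt — sum the magnitudes of each area piece.
0–4 s: |-5| × 4 = 20 cm
4–6 s: |-7| × 2 = 14 cm
6–10 s: |12| × 4 = 48 cm
10–16 s: |11| × 6 = 66 cm
Total distance = 148 cm

148 cm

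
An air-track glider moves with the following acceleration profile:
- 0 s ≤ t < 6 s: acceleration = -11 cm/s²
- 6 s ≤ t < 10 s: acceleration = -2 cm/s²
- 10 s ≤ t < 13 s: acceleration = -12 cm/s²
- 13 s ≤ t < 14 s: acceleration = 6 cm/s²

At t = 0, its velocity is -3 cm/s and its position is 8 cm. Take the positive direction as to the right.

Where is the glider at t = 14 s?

-895 cm

On each constant-a segment, Δv = aΔt and Δx = v₀Δt + ½aΔt²; chain segment to segment.
0–6 s: v starts -3 cm/s; Δx = -3·6 + ½·-11·6² = -216 cm; v ends -69 cm/s.
6–10 s: v starts -69 cm/s; Δx = -69·4 + ½·-2·4² = -292 cm; v ends -77 cm/s.
10–13 s: v starts -77 cm/s; Δx = -77·3 + ½·-12·3² = -285 cm; v ends -113 cm/s.
13–14 s: v starts -113 cm/s; Δx = -113·1 + ½·6·1² = -110 cm; v ends -107 cm/s.
x(14) = 8 + Σ Δx = -895 cm.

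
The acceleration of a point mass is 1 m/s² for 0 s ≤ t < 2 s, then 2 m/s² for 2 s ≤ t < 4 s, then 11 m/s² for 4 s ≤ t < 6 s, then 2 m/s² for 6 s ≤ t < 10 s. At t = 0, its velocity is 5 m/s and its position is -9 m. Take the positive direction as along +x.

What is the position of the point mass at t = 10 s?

On each constant-a segment, Δv = aΔt and Δx = v₀Δt + ½aΔt²; chain segment to segment.
0–2 s: v starts 5 m/s; Δx = 5·2 + ½·1·2² = 12 m; v ends 7 m/s.
2–4 s: v starts 7 m/s; Δx = 7·2 + ½·2·2² = 18 m; v ends 11 m/s.
4–6 s: v starts 11 m/s; Δx = 11·2 + ½·11·2² = 44 m; v ends 33 m/s.
6–10 s: v starts 33 m/s; Δx = 33·4 + ½·2·4² = 148 m; v ends 41 m/s.
x(10) = -9 + Σ Δx = 213 m.

213 m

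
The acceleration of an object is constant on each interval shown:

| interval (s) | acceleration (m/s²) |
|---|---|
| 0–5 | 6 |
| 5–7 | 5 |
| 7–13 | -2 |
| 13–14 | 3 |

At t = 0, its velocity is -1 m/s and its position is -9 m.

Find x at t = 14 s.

On each constant-a segment, Δv = aΔt and Δx = v₀Δt + ½aΔt²; chain segment to segment.
0–5 s: v starts -1 m/s; Δx = -1·5 + ½·6·5² = 70 m; v ends 29 m/s.
5–7 s: v starts 29 m/s; Δx = 29·2 + ½·5·2² = 68 m; v ends 39 m/s.
7–13 s: v starts 39 m/s; Δx = 39·6 + ½·-2·6² = 198 m; v ends 27 m/s.
13–14 s: v starts 27 m/s; Δx = 27·1 + ½·3·1² = 28.5 m; v ends 30 m/s.
x(14) = -9 + Σ Δx = 355.5 m.

355.5 m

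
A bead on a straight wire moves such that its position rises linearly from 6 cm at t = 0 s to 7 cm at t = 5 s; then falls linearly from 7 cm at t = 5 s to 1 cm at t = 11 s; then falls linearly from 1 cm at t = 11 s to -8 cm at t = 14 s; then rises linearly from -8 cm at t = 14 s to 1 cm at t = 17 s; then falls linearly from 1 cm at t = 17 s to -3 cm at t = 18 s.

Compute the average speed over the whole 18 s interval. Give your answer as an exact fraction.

29/18 cm/s

Average speed = (total path length)/(elapsed time); on a piecewise-linear x-t graph the path length is Σ|Δx|.
0–5 s: |Δx| = |7 − 6| = 1 cm
5–11 s: |Δx| = |1 − 7| = 6 cm
11–14 s: |Δx| = |-8 − 1| = 9 cm
14–17 s: |Δx| = |1 − -8| = 9 cm
17–18 s: |Δx| = |-3 − 1| = 4 cm
Total path = 29 cm; average speed = 29/18 = 29/18 cm/s.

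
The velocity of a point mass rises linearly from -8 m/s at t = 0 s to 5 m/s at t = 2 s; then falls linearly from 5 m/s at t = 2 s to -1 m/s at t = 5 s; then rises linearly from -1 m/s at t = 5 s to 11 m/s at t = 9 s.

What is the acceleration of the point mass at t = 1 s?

6.5 m/s²

Acceleration is the slope of the v-t graph on 0–2 s: (5 − -8)/(2 − 0) = 6.5 m/s².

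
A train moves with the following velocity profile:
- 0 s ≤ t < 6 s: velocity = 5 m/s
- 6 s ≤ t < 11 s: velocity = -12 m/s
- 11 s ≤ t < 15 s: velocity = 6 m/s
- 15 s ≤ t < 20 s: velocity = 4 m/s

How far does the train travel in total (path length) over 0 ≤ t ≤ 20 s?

Total distance travelled is ∫|v| dt — sum the magnitudes of each area piece.
0–6 s: |5| × 6 = 30 m
6–11 s: |-12| × 5 = 60 m
11–15 s: |6| × 4 = 24 m
15–20 s: |4| × 5 = 20 m
Total distance = 134 m

134 m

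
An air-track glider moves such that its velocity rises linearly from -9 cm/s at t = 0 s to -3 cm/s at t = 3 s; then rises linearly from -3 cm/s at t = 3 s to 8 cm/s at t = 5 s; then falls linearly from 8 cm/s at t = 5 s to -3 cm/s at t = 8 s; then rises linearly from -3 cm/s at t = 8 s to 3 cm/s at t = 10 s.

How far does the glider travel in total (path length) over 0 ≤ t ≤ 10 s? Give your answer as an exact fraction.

Total distance travelled is ∫|v| dt — sum the magnitudes of each area piece.
0–3 s: |½(-9 + -3)(3)| = 18 cm
3–5 s: v = 0 at t = 39/11 s; triangle areas 9/11 + 64/11 = 73/11 cm
5–8 s: v = 0 at t = 79/11 s; triangle areas 96/11 + 27/22 = 219/22 cm
8–10 s: v = 0 at t = 9 s; triangle areas 1.5 + 1.5 = 3 cm
Total distance = 827/22 cm

827/22 cm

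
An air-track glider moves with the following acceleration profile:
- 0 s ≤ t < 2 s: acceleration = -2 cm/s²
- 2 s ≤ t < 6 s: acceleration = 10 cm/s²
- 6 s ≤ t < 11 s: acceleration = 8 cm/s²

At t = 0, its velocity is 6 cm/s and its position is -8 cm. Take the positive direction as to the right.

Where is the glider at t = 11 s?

On each constant-a segment, Δv = aΔt and Δx = v₀Δt + ½aΔt²; chain segment to segment.
0–2 s: v starts 6 cm/s; Δx = 6·2 + ½·-2·2² = 8 cm; v ends 2 cm/s.
2–6 s: v starts 2 cm/s; Δx = 2·4 + ½·10·4² = 88 cm; v ends 42 cm/s.
6–11 s: v starts 42 cm/s; Δx = 42·5 + ½·8·5² = 310 cm; v ends 82 cm/s.
x(11) = -8 + Σ Δx = 398 cm.

398 cm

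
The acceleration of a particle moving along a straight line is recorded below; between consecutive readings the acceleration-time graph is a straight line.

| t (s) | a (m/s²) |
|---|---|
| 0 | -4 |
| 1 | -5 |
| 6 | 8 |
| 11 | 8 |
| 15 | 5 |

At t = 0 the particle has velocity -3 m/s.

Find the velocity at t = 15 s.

66 m/s

Δv equals the area under the a-t graph; then v = v₀ + Δv.
0–1 s: ½(-4 + -5)(1) = -4.5 m/s
1–6 s: ½(-5 + 8)(5) = 7.5 m/s
6–11 s: 8 × 5 = 40 m/s
11–15 s: ½(8 + 5)(4) = 26 m/s
Δv = 69 m/s, so v(15) = -3 + (69) = 66 m/s.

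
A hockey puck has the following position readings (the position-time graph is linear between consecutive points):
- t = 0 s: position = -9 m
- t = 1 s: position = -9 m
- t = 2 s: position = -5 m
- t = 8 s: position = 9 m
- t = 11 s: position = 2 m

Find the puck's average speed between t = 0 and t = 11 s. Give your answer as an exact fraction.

Average speed = (total path length)/(elapsed time); on a piecewise-linear x-t graph the path length is Σ|Δx|.
0–1 s: |Δx| = |-9 − -9| = 0 m
1–2 s: |Δx| = |-5 − -9| = 4 m
2–8 s: |Δx| = |9 − -5| = 14 m
8–11 s: |Δx| = |2 − 9| = 7 m
Total path = 25 m; average speed = 25/11 = 25/11 m/s.

25/11 m/s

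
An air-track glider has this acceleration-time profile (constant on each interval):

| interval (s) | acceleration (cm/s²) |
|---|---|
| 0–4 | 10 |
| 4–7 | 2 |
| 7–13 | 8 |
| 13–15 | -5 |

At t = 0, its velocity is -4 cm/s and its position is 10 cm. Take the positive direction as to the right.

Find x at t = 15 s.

On each constant-a segment, Δv = aΔt and Δx = v₀Δt + ½aΔt²; chain segment to segment.
0–4 s: v starts -4 cm/s; Δx = -4·4 + ½·10·4² = 64 cm; v ends 36 cm/s.
4–7 s: v starts 36 cm/s; Δx = 36·3 + ½·2·3² = 117 cm; v ends 42 cm/s.
7–13 s: v starts 42 cm/s; Δx = 42·6 + ½·8·6² = 396 cm; v ends 90 cm/s.
13–15 s: v starts 90 cm/s; Δx = 90·2 + ½·-5·2² = 170 cm; v ends 80 cm/s.
x(15) = 10 + Σ Δx = 757 cm.

757 cm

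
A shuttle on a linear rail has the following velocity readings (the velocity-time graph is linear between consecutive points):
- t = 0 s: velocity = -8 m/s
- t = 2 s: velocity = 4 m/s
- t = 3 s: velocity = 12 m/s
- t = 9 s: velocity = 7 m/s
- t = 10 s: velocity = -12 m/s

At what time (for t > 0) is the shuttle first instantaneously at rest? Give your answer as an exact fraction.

v changes sign on 0–2 s (from -8 to 4); the graph is linear there, so v = 0 at t = 0 + (8)·(2 − 0)/(4 − -8) = 4/3 s.

t = 4/3 s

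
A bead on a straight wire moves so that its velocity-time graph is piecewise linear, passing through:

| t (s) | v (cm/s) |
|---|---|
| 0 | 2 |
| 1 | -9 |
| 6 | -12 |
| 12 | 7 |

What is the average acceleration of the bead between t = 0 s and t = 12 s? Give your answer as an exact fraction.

5/12 cm/s²

Average acceleration = Δv/Δt = (7 − 2)/(12 − 0) = 5/12 cm/s².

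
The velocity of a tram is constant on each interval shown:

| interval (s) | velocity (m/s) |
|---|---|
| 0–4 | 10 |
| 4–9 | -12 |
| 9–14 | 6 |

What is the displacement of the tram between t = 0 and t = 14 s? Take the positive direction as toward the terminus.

Net displacement equals the area under the velocity-time graph (areas below the axis count negative).
0–4 s: 10 × 4 = 40 m
4–9 s: -12 × 5 = -60 m
9–14 s: 6 × 5 = 30 m
Net displacement = 10 m

10 m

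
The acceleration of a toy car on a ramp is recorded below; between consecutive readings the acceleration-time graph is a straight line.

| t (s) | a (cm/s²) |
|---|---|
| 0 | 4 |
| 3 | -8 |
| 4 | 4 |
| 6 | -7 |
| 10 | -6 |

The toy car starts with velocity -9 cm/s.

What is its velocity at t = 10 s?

Δv equals the area under the a-t graph; then v = v₀ + Δv.
0–3 s: ½(4 + -8)(3) = -6 cm/s
3–4 s: ½(-8 + 4)(1) = -2 cm/s
4–6 s: ½(4 + -7)(2) = -3 cm/s
6–10 s: ½(-7 + -6)(4) = -26 cm/s
Δv = -37 cm/s, so v(10) = -9 + (-37) = -46 cm/s.

-46 cm/s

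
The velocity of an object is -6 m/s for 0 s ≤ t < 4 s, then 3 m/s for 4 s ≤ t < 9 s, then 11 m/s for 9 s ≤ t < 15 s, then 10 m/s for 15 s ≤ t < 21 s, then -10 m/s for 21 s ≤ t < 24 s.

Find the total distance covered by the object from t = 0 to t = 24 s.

195 m

Total distance travelled is ∫|v| dt — sum the magnitudes of each area piece.
0–4 s: |-6| × 4 = 24 m
4–9 s: |3| × 5 = 15 m
9–15 s: |11| × 6 = 66 m
15–21 s: |10| × 6 = 60 m
21–24 s: |-10| × 3 = 30 m
Total distance = 195 m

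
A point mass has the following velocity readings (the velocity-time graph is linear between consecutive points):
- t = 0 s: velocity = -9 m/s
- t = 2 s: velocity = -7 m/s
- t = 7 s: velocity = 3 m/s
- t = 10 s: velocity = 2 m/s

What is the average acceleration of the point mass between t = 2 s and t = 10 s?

Average acceleration = Δv/Δt = (2 − -7)/(10 − 2) = 1.125 m/s².

1.125 m/s²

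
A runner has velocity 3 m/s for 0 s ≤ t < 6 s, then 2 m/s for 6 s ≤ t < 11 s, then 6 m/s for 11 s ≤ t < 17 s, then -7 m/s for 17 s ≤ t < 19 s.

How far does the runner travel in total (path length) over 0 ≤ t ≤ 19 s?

Distance (not displacement) is the total path length: add the absolute areas under v-t.
0–6 s: |3| × 6 = 18 m
6–11 s: |2| × 5 = 10 m
11–17 s: |6| × 6 = 36 m
17–19 s: |-7| × 2 = 14 m
Total distance = 78 m

78 m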